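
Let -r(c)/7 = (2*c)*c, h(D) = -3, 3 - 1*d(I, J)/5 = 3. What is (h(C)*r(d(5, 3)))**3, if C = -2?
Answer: 0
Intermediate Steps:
d(I, J) = 0 (d(I, J) = 15 - 5*3 = 15 - 15 = 0)
r(c) = -14*c**2 (r(c) = -7*2*c*c = -14*c**2)
(h(C)*r(d(5, 3)))**3 = (-(-42)*0**2)**3 = (-(-42)*0)**3 = (-3*0)**3 = 0**3 = 0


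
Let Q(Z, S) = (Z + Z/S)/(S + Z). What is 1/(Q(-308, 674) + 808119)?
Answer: 20557/16612484958 ≈ 1.2374e-6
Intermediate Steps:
Q(Z, S) = (Z + Z/S)/(S + Z)
1/(Q(-308, 674) + 808119) = 1/(-308*(1 + 674)/(674*(674 - 308)) + 808119) = 1/(-308*1/674*675/366 + 808119) = 1/(-308*1/674*1/366*675 + 808119) = 1/(-17325/20557 + 808119) = 1/(16612484958/20557) = 20557/16612484958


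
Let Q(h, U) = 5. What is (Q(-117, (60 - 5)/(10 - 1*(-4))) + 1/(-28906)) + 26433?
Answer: 764216827/28906 ≈ 26438.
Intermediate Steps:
(Q(-117, (60 - 5)/(10 - 1*(-4))) + 1/(-28906)) + 26433 = (5 + 1/(-28906)) + 26433 = (5 - 1/28906) + 26433 = 144529/28906 + 26433 = 764216827/28906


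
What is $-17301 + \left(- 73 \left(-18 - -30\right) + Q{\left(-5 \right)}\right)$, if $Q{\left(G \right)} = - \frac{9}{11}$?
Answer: $- \frac{199956}{11} \approx -18178.0$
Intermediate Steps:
$Q{\left(G \right)} = - \frac{9}{11}$ ($Q{\left(G \right)} = \left(-9\right) \frac{1}{11} = - \frac{9}{11}$)
$-17301 + \left(- 73 \left(-18 - -30\right) + Q{\left(-5 \right)}\right) = -17301 - \left(\frac{9}{11} + 73 \left(-18 - -30\right)\right) = -17301 - \left(\frac{9}{11} + 73 \left(-18 + 30\right)\right) = -17301 - \frac{9645}{11} = - \frac{199956}{11}$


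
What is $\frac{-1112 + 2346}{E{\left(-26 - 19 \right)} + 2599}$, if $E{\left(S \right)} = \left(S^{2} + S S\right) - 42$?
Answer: $\frac{1234}{6607} \approx 0.18677$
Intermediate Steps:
$E{\left(S \right)} = -42 + 2 S^{2}$ ($E{\left(S \right)} = \left(S^{2} + S^{2}\right) - 42 = 2 S^{2} - 42 = -42 + 2 S^{2}$)
$\frac{-1112 + 2346}{E{\left(-26 - 19 \right)} + 2599} = \frac{-1112 + 2346}{\left(-42 + 2 \left(-26 - 19\right)^{2}\right) + 2599} = \frac{1234}{\left(-42 + 2 \left(-45\right)^{2}\right) + 2599} = \frac{1234}{\left(-42 + 2 \cdot 2025\right) + 2599} = \frac{1234}{\left(-42 + 4050\right) + 2599} = \frac{1234}{4008 + 2599} = \frac{1234}{6607}$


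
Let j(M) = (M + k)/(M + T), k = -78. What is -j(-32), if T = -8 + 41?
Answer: 110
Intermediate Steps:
T = 33
j(M) = (-78 + M)/(33 + M) (j(M) = (M - 78)/(M + 33) = (-78 + M)/(33 + M))
-j(-32) = -(-78 - 32)/(33 - 32) = -(-110)/1 = -(-110) = -1*(-110) = 110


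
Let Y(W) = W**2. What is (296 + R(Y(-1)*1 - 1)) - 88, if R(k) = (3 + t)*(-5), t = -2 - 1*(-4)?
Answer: 183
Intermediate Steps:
t = 2 (t = -2 + 4 = 2)
R(k) = -25 (R(k) = (3 + 2)*(-5) = 5*(-5) = -25)
(296 + R(Y(-1)*1 - 1)) - 88 = (296 - 25) - 88 = 271 - 88 = 183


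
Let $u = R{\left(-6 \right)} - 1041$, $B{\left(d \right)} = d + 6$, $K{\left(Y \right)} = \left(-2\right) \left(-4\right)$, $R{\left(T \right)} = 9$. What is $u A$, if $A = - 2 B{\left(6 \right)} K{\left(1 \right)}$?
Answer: $198144$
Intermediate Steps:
$K{\left(Y \right)} = 8$
$B{\left(d \right)} = 6 + d$
$A = -192$ ($A = - 2 \left(6 + 6\right) 8 = \left(-2\right) 12 \cdot 8 = \left(-24\right) 8 = -192$)
$u = -1032$ ($u = 9 - 1041 = -1032$)
$u A = \left(-1032\right) \left(-192\right) = 198144$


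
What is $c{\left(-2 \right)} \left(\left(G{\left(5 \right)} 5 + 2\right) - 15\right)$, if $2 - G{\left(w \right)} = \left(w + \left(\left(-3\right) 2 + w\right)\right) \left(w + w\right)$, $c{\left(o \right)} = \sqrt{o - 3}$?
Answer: $- 203 i \sqrt{5} \approx - 453.92 i$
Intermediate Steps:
$c{\left(o \right)} = \sqrt{-3 + o}$
$G{\left(w \right)} = 2 - 2 w \left(-6 + 2 w\right)$ ($G{\left(w \right)} = 2 - \left(w + \left(\left(-3\right) 2 + w\right)\right) \left(w + w\right) = 2 - \left(w + \left(-6 + w\right)\right) 2 w = 2 - \left(-6 + 2 w\right) 2 w = 2 - 2 w \left(-6 + 2 w\right)$)
$c{\left(-2 \right)} \left(\left(G{\left(5 \right)} 5 + 2\right) - 15\right) = \sqrt{-3 - 2} \left(\left(\left(2 - 4 \cdot 5^{2} + 12 \cdot 5\right) 5 + 2\right) - 15\right) = \sqrt{-5} \left(\left(\left(2 - 100 + 60\right) 5 + 2\right) - 15\right) = i \sqrt{5} \left(\left(\left(2 - 100 + 60\right) 5 + 2\right) - 15\right) = i \sqrt{5} \left(\left(\left(-38\right) 5 + 2\right) - 15\right) = i \sqrt{5} \left(\left(-190 + 2\right) - 15\right) = i \sqrt{5} \left(-188 - 15\right) = i \sqrt{5} \left(-203\right) = - 203 i \sqrt{5}$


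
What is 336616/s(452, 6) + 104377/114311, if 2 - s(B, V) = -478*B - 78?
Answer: 7629817356/3088340287 ≈ 2.4705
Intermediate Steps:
s(B, V) = 80 + 478*B (s(B, V) = 2 - (-478*B - 78) = 2 - (-78 - 478*B) = 2 + (78 + 478*B) = 80 + 478*B)
336616/s(452, 6) + 104377/114311 = 336616/(80 + 478*452) + 104377/114311 = 336616/(80 + 216056) + 104377*(1/114311) = 336616/216136 + 104377/114311 = 336616*(1/216136) + 104377/114311 = 42077/27017 + 104377/114311 = 7629817356/3088340287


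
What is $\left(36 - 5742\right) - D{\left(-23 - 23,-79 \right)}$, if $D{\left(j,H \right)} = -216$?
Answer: $-5490$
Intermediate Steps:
$\left(36 - 5742\right) - D{\left(-23 - 23,-79 \right)} = \left(36 - 5742\right) - -216 = \left(36 - 5742\right) + 216 = -5706 + 216 = -5490$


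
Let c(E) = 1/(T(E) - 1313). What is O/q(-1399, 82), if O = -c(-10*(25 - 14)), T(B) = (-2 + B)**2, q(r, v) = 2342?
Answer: -1/26303002 ≈ -3.8018e-8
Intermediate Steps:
c(E) = 1/(-1313 + (-2 + E)**2) (c(E) = 1/((-2 + E)**2 - 1313) = 1/(-1313 + (-2 + E)**2))
O = -1/11231 (O = -1/(-1313 + (-2 - 10*(25 - 14))**2) = -1/(-1313 + (-2 - 10*11)**2) = -1/(-1313 + (-2 - 110)**2) = -1/(-1313 + (-112)**2) = -1/(-1313 + 12544) = -1/11231 ≈ -8.9039e-5)
O/q(-1399, 82) = -1/11231/2342 = -1/11231*1/2342 = -1/26303002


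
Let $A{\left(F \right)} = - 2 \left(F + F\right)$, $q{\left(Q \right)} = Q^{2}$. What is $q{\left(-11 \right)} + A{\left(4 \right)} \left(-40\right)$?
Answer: $761$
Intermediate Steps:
$A{\left(F \right)} = - 4 F$ ($A{\left(F \right)} = - 2 \cdot 2 F = - 4 F$)
$q{\left(-11 \right)} + A{\left(4 \right)} \left(-40\right) = \left(-11\right)^{2} + \left(-4\right) 4 \left(-40\right) = 121 - -640 = 121 + 640 = 761$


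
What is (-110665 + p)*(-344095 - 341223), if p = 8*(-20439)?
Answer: 187898433286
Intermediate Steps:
p = -163512
(-110665 + p)*(-344095 - 341223) = (-110665 - 163512)*(-344095 - 341223) = -274177*(-685318) = 187898433286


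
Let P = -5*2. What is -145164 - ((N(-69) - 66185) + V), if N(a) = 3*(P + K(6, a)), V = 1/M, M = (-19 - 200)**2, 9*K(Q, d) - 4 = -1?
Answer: -3786520951/47961 ≈ -78950.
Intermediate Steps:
K(Q, d) = 1/3 (K(Q, d) = 4/9 + (1/9)*(-1) = 4/9 - 1/9 = 1/3)
M = 47961 (M = (-219)**2 = 47961)
P = -10
V = 1/47961 ≈ 2.0850e-5
N(a) = -29 (N(a) = 3*(-10 + 1/3) = 3*(-29/3) = -29)
-145164 - ((N(-69) - 66185) + V) = -145164 - ((-29 - 66185) + 1/47961) = -145164 - (-66214 + 1/47961) = -145164 - 1*(-3175689653/47961) = -145164 + 3175689653/47961 = -3786520951/47961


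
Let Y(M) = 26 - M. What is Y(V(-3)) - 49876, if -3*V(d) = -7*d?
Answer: -49843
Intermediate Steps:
V(d) = 7*d/3 (V(d) = -(-7)*d/3 = 7*d/3)
Y(V(-3)) - 49876 = (26 - 7*(-3)/3) - 49876 = (26 - 1*(-7)) - 49876 = (26 + 7) - 49876 = 33 - 49876 = -49843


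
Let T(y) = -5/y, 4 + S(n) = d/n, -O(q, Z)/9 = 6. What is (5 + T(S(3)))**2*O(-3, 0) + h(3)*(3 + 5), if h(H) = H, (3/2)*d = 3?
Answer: -4515/2 ≈ -2257.5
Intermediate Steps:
d = 2 (d = (2/3)*3 = 2)
O(q, Z) = -54 (O(q, Z) = -9*6 = -54)
S(n) = -4 + 2/n
(5 + T(S(3)))**2*O(-3, 0) + h(3)*(3 + 5) = (5 - 5/(-4 + 2/3))**2*(-54) + 3*(3 + 5) = (5 - 5/(-4 + 2*(1/3)))**2*(-54) + 3*8 = (5 - 5/(-4 + 2/3))**2*(-54) + 24 = (5 - 5/(-10/3))**2*(-54) + 24 = (5 - 5*(-3/10))**2*(-54) + 24 = (5 + 3/2)**2*(-54) + 24 = (13/2)**2*(-54) + 24 = (169/4)*(-54) + 24 = -4563/2 + 24 = -4515/2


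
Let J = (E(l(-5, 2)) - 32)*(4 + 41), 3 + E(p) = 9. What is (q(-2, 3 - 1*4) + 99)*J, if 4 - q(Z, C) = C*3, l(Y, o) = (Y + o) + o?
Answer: -124020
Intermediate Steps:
l(Y, o) = Y + 2*o
E(p) = 6 (E(p) = -3 + 9 = 6)
q(Z, C) = 4 - 3*C (q(Z, C) = 4 - C*3 = 4 - 3*C)
J = -1170 (J = (6 - 32)*(4 + 41) = -26*45 = -1170)
(q(-2, 3 - 1*4) + 99)*J = ((4 - 3*(3 - 1*4)) + 99)*(-1170) = ((4 - 3*(3 - 4)) + 99)*(-1170) = ((4 - 3*(-1)) + 99)*(-1170) = ((4 + 3) + 99)*(-1170) = (7 + 99)*(-1170) = 106*(-1170) = -124020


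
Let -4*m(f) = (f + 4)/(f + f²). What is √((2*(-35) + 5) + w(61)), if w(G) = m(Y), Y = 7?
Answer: 3*I*√22666/56 ≈ 8.0653*I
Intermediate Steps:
m(f) = -(4 + f)/(4*(f + f²)) (m(f) = -(f + 4)/(4*(f + f²)) = -(4 + f)/(4*(f + f²)))
w(G) = -11/224 (w(G) = (¼)*(-4 - 1*7)/(7*(1 + 7)) = (¼)*(⅐)*(-4 - 7)/8 = (¼)*(⅐)*(⅛)*(-11) = -11/224)
√((2*(-35) + 5) + w(61)) = √((2*(-35) + 5) - 11/224) = √((-70 + 5) - 11/224) = √(-65 - 11/224) = √(-14571/224) = 3*I*√22666/56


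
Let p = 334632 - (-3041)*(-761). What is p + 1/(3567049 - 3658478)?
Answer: -180990014102/91429 ≈ -1.9796e+6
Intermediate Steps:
p = -1979569 (p = 334632 - 1*2314201 = 334632 - 2314201 = -1979569)
p + 1/(3567049 - 3658478) = -1979569 + 1/(3567049 - 3658478) = -1979569 + 1/(-91429) = -1979569 - 1/91429 = -180990014102/91429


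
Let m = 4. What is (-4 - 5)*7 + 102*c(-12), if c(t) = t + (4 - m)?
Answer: -1287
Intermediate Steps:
c(t) = t (c(t) = t + (4 - 1*4) = t + (4 - 4) = t + 0 = t)
(-4 - 5)*7 + 102*c(-12) = (-4 - 5)*7 + 102*(-12) = -9*7 - 1224 = -63 - 1224 = -1287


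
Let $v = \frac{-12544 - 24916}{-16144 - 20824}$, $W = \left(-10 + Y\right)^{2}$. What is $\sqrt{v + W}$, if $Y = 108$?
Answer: $\frac{\sqrt{820408023986}}{9242} \approx 98.005$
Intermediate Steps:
$W = 9604$ ($W = \left(-10 + 108\right)^{2} = 98^{2} = 9604$)
$v = \frac{9365}{9242}$ ($v = - \frac{37460}{-36968} = \left(-37460\right) \left(- \frac{1}{36968}\right) = \frac{9365}{9242} \approx 1.0133$)
$\sqrt{v + W} = \sqrt{\frac{9365}{9242} + 9604} = \sqrt{\frac{88769533}{9242}} = \frac{\sqrt{820408023986}}{9242}$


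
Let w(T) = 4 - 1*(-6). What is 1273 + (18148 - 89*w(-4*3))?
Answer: 18531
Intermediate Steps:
w(T) = 10 (w(T) = 4 + 6 = 10)
1273 + (18148 - 89*w(-4*3)) = 1273 + (18148 - 89*10) = 1273 + (18148 - 890) = 1273 + 17258 = 18531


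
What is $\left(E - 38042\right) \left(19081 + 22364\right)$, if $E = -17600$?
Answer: $-2306082690$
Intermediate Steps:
$\left(E - 38042\right) \left(19081 + 22364\right) = \left(-17600 - 38042\right) \left(19081 + 22364\right) = \left(-55642\right) 41445 = -2306082690$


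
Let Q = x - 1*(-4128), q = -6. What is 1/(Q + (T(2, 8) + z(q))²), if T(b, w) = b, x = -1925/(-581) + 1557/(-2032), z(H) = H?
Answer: 168656/699340033 ≈ 0.00024116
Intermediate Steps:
x = 429569/168656 (x = -1925*(-1/581) + 1557*(-1/2032) = 275/83 - 1557/2032 = 429569/168656 ≈ 2.5470)
Q = 696641537/168656 (Q = 429569/168656 - 1*(-4128) = 429569/168656 + 4128 = 696641537/168656 ≈ 4130.5)
1/(Q + (T(2, 8) + z(q))²) = 1/(696641537/168656 + (2 - 6)²) = 1/(696641537/168656 + (-4)²) = 1/(696641537/168656 + 16) = 1/(699340033/168656) = 168656/699340033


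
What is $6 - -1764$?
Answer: $1770$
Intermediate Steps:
$6 - -1764 = 6 + 1764 = 1770$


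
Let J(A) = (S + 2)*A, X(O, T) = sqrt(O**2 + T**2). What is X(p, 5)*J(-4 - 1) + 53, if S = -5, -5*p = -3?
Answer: 53 + 3*sqrt(634) ≈ 128.54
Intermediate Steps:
p = 3/5 (p = -1/5*(-3) = 3/5 ≈ 0.60000)
J(A) = -3*A (J(A) = (-5 + 2)*A = -3*A)
X(p, 5)*J(-4 - 1) + 53 = sqrt((3/5)**2 + 5**2)*(-3*(-4 - 1)) + 53 = sqrt(9/25 + 25)*(-3*(-5)) + 53 = sqrt(634/25)*15 + 53 = (sqrt(634)/5)*15 + 53 = 3*sqrt(634) + 53 = 53 + 3*sqrt(634)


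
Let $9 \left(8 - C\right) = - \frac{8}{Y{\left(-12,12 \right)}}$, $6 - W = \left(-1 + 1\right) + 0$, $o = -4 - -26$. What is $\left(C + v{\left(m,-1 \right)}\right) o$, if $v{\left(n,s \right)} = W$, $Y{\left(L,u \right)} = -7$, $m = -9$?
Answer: $\frac{19228}{63} \approx 305.21$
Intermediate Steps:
$o = 22$ ($o = -4 + 26 = 22$)
$W = 6$ ($W = 6 - \left(\left(-1 + 1\right) + 0\right) = 6 - \left(0 + 0\right) = 6 - 0 = 6 + 0 = 6$)
$v{\left(n,s \right)} = 6$
$C = \frac{496}{63}$ ($C = 8 - \frac{\left(-8\right) \frac{1}{-7}}{9} = 8 - \frac{\left(-8\right) \left(- \frac{1}{7}\right)}{9} = 8 - \frac{8}{63} = \frac{496}{63} \approx 7.873$)
$\left(C + v{\left(m,-1 \right)}\right) o = \left(\frac{496}{63} + 6\right) 22 = \frac{874}{63} \cdot 22 = \frac{19228}{63}$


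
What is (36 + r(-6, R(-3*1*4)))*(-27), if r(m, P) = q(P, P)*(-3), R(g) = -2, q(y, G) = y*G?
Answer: -648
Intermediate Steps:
q(y, G) = G*y
r(m, P) = -3*P² (r(m, P) = (P*P)*(-3) = P²*(-3) = -3*P²)
(36 + r(-6, R(-3*1*4)))*(-27) = (36 - 3*(-2)²)*(-27) = (36 - 3*4)*(-27) = (36 - 12)*(-27) = 24*(-27) = -648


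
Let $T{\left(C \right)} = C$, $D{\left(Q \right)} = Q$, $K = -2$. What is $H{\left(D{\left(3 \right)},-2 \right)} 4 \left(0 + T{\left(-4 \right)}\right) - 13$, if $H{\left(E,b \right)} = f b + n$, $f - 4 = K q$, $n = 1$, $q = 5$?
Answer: $-221$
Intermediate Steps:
$f = -6$ ($f = 4 - 10 = -6$)
$H{\left(E,b \right)} = 1 - 6 b$ ($H{\left(E,b \right)} = - 6 b + 1 = 1 - 6 b$)
$H{\left(D{\left(3 \right)},-2 \right)} 4 \left(0 + T{\left(-4 \right)}\right) - 13 = \left(1 - -12\right) 4 \left(0 - 4\right) - 13 = \left(1 + 12\right) 4 \left(-4\right) - 13 = 13 \left(-16\right) - 13 = -208 - 13 = -221$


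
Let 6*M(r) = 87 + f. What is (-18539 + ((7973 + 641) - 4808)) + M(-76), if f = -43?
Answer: -44177/3 ≈ -14726.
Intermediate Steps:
M(r) = 22/3 (M(r) = (87 - 43)/6 = (1/6)*44 = 22/3)
(-18539 + ((7973 + 641) - 4808)) + M(-76) = (-18539 + ((7973 + 641) - 4808)) + 22/3 = (-18539 + (8614 - 4808)) + 22/3 = (-18539 + 3806) + 22/3 = -14733 + 22/3 = -44177/3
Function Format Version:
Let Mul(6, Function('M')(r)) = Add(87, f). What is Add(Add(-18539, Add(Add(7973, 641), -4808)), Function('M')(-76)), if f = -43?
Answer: Rational(-44177, 3) ≈ -14726.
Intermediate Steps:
Function('M')(r) = Rational(22, 3) (Function('M')(r) = Mul(Rational(1, 6), Add(87, -43)) = Mul(Rational(1, 6), 44) = Rational(22, 3))
Add(Add(-18539, Add(Add(7973, 641), -4808)), Function('M')(-76)) = Add(Add(-18539, Add(Add(7973, 641), -4808)), Rational(22, 3)) = Add(Add(-18539, Add(8614, -4808)), Rational(22, 3)) = Add(Add(-18539, 3806), Rational(22, 3)) = Add(-14733, Rational(22, 3)) = Rational(-44177, 3)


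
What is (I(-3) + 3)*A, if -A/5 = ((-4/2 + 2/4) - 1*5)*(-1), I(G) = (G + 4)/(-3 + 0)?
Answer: -260/3 ≈ -86.667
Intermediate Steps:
I(G) = -4/3 - G/3 (I(G) = (4 + G)/(-3) = (4 + G)*(-⅓) = -4/3 - G/3)
A = -65/2 (A = -5*((-4/2 + 2/4) - 1*5)*(-1) = -5*((-4*½ + 2*(¼)) - 5)*(-1) = -5*((-2 + ½) - 5)*(-1) = -5*(-3/2 - 5)*(-1) = -(-65)*(-1)/2 = -5*13/2 = -65/2 ≈ -32.500)
(I(-3) + 3)*A = ((-4/3 - ⅓*(-3)) + 3)*(-65/2) = ((-4/3 + 1) + 3)*(-65/2) = (-⅓ + 3)*(-65/2) = (8/3)*(-65/2) = -260/3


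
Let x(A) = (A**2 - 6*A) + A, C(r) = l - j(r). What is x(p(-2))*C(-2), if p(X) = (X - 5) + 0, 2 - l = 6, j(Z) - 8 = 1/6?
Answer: -1022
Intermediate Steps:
j(Z) = 49/6 (j(Z) = 8 + 1/6 = 49/6)
l = -4 (l = 2 - 1*6 = 2 - 6 = -4)
p(X) = -5 + X (p(X) = (-5 + X) + 0 = -5 + X)
C(r) = -73/6 (C(r) = -4 - 1*49/6 = -4 - 49/6 = -73/6)
x(A) = A**2 - 5*A
x(p(-2))*C(-2) = ((-5 - 2)*(-5 + (-5 - 2)))*(-73/6) = -7*(-5 - 7)*(-73/6) = -7*(-12)*(-73/6) = 84*(-73/6) = -1022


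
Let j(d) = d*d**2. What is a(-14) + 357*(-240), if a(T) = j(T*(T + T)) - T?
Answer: 60150622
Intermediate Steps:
j(d) = d**3
a(T) = -T + 8*T**6 (a(T) = (T*(T + T))**3 - T = (T*(2*T))**3 - T = (2*T**2)**3 - T = 8*T**6 - T = -T + 8*T**6)
a(-14) + 357*(-240) = (-1*(-14) + 8*(-14)**6) + 357*(-240) = (14 + 8*7529536) - 85680 = (14 + 60236288) - 85680 = 60236302 - 85680 = 60150622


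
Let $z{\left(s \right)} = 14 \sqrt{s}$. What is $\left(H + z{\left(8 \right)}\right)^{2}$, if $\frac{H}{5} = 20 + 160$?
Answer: $811568 + 50400 \sqrt{2} \approx 8.8284 \cdot 10^{5}$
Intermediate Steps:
$H = 900$ ($H = 5 \left(20 + 160\right) = 5 \cdot 180 = 900$)
$\left(H + z{\left(8 \right)}\right)^{2} = \left(900 + 14 \sqrt{8}\right)^{2} = \left(900 + 14 \cdot 2 \sqrt{2}\right)^{2} = \left(900 + 28 \sqrt{2}\right)^{2}$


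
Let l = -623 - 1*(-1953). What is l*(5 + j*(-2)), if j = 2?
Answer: 1330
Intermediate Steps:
l = 1330 (l = -623 + 1953 = 1330)
l*(5 + j*(-2)) = 1330*(5 + 2*(-2)) = 1330*(5 - 4) = 1330*1 = 1330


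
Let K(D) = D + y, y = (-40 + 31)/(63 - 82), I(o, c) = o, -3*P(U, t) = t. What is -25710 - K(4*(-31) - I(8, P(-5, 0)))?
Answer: -485991/19 ≈ -25578.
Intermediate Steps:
P(U, t) = -t/3
y = 9/19 (y = -9/(-19) = -9*(-1/19) = 9/19 ≈ 0.47368)
K(D) = 9/19 + D (K(D) = D + 9/19 = 9/19 + D)
-25710 - K(4*(-31) - I(8, P(-5, 0))) = -25710 - (9/19 + (4*(-31) - 1*8)) = -25710 - (9/19 + (-124 - 8)) = -25710 - (9/19 - 132) = -25710 - 1*(-2499/19) = -25710 + 2499/19 = -485991/19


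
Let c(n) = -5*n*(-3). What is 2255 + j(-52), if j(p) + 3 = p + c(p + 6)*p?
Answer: 38080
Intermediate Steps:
c(n) = 15*n
j(p) = -3 + p + p*(90 + 15*p) (j(p) = -3 + (p + (15*(p + 6))*p) = -3 + (p + (15*(6 + p))*p) = -3 + (p + (90 + 15*p)*p) = -3 + (p + p*(90 + 15*p)) = -3 + p + p*(90 + 15*p))
2255 + j(-52) = 2255 + (-3 - 52 + 15*(-52)*(6 - 52)) = 2255 + (-3 - 52 + 15*(-52)*(-46)) = 2255 + (-3 - 52 + 35880) = 2255 + 35825 = 38080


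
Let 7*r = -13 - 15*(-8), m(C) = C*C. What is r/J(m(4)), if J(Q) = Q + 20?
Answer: 107/252 ≈ 0.42460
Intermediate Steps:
m(C) = C²
r = 107/7 (r = (-13 - 15*(-8))/7 = (-13 + 120)/7 = (⅐)*107 = 107/7 ≈ 15.286)
J(Q) = 20 + Q
r/J(m(4)) = 107/(7*(20 + 4²)) = 107/(7*(20 + 16)) = (107/7)/36 = (107/7)*(1/36) = 107/252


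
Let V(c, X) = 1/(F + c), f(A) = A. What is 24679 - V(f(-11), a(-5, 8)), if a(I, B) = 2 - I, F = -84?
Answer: 2344506/95 ≈ 24679.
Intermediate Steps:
V(c, X) = 1/(-84 + c)
24679 - V(f(-11), a(-5, 8)) = 24679 - 1/(-84 - 11) = 24679 - 1/(-95) = 24679 - 1*(-1/95) = 24679 + 1/95 = 2344506/95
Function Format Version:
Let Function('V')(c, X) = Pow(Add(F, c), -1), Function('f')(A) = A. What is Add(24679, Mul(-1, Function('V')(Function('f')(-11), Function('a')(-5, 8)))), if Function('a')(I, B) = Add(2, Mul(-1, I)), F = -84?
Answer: Rational(2344506, 95) ≈ 24679.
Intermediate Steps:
Function('V')(c, X) = Pow(Add(-84, c), -1)
Add(24679, Mul(-1, Function('V')(Function('f')(-11), Function('a')(-5, 8)))) = Add(24679, Mul(-1, Pow(Add(-84, -11), -1))) = Add(24679, Mul(-1, Pow(-95, -1))) = Add(24679, Mul(-1, Rational(-1, 95))) = Add(24679, Rational(1, 95)) = Rational(2344506, 95)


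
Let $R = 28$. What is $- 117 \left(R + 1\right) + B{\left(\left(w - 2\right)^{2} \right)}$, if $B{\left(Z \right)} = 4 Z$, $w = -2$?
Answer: $-3329$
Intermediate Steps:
$- 117 \left(R + 1\right) + B{\left(\left(w - 2\right)^{2} \right)} = - 117 \left(28 + 1\right) + 4 \left(-2 - 2\right)^{2} = \left(-117\right) 29 + 4 \left(-4\right)^{2} = -3393 + 4 \cdot 16 = -3393 + 64 = -3329$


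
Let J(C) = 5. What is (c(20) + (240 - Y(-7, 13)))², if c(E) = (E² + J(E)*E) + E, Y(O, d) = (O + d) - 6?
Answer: 577600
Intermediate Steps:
Y(O, d) = -6 + O + d
c(E) = E² + 6*E (c(E) = (E² + 5*E) + E = E² + 6*E)
(c(20) + (240 - Y(-7, 13)))² = (20*(6 + 20) + (240 - (-6 - 7 + 13)))² = (20*26 + (240 - 1*0))² = (520 + (240 + 0))² = (520 + 240)² = 760² = 577600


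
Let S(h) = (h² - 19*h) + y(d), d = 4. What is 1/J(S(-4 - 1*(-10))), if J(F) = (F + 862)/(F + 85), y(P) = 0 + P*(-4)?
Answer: -3/256 ≈ -0.011719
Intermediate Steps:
y(P) = -4*P (y(P) = 0 - 4*P = -4*P)
S(h) = -16 + h² - 19*h (S(h) = (h² - 19*h) - 4*4 = (h² - 19*h) - 16 = -16 + h² - 19*h)
J(F) = (862 + F)/(85 + F)
1/J(S(-4 - 1*(-10))) = 1/((862 + (-16 + (-4 - 1*(-10))² - 19*(-4 - 1*(-10))))/(85 + (-16 + (-4 - 1*(-10))² - 19*(-4 - 1*(-10))))) = 1/((862 + (-16 + (-4 + 10)² - 19*(-4 + 10)))/(85 + (-16 + (-4 + 10)² - 19*(-4 + 10)))) = 1/((862 + (-16 + 6² - 19*6))/(85 + (-16 + 6² - 19*6))) = 1/((862 + (-16 + 36 - 114))/(85 + (-16 + 36 - 114))) = 1/((862 - 94)/(85 - 94)) = 1/(768/(-9)) = 1/(-⅑*768) = 1/(-256/3) = -3/256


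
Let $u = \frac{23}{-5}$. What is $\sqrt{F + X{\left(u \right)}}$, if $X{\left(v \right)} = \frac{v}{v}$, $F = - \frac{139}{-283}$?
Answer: $\frac{\sqrt{119426}}{283} \approx 1.2211$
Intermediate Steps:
$F = \frac{139}{283}$ ($F = \left(-139\right) \left(- \frac{1}{283}\right) = \frac{139}{283} \approx 0.49117$)
$u = - \frac{23}{5}$ ($u = 23 \left(- \frac{1}{5}\right) = - \frac{23}{5} \approx -4.6$)
$X{\left(v \right)} = 1$
$\sqrt{F + X{\left(u \right)}} = \sqrt{\frac{139}{283} + 1} = \sqrt{\frac{422}{283}} = \frac{\sqrt{119426}}{283}$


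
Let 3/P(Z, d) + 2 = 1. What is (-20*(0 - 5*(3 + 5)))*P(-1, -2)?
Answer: -2400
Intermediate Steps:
P(Z, d) = -3 (P(Z, d) = 3/(-2 + 1) = 3/(-1) = 3*(-1) = -3)
(-20*(0 - 5*(3 + 5)))*P(-1, -2) = -20*(0 - 5*(3 + 5))*(-3) = -20*(0 - 5*8)*(-3) = -20*(0 - 40)*(-3) = -20*(-40)*(-3) = 800*(-3) = -2400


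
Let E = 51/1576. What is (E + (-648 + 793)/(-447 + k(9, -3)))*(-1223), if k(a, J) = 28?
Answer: 253345673/660344 ≈ 383.66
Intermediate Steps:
E = 51/1576 (E = 51*(1/1576) = 51/1576 ≈ 0.032360)
(E + (-648 + 793)/(-447 + k(9, -3)))*(-1223) = (51/1576 + (-648 + 793)/(-447 + 28))*(-1223) = (51/1576 + 145/(-419))*(-1223) = (51/1576 + 145*(-1/419))*(-1223) = (51/1576 - 145/419)*(-1223) = -207151/660344*(-1223) = 253345673/660344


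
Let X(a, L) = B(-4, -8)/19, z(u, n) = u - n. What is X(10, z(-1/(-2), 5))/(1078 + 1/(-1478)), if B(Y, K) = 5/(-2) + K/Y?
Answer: -739/30272377 ≈ -2.4412e-5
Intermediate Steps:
B(Y, K) = -5/2 + K/Y (B(Y, K) = 5*(-1/2) + K/Y = -5/2 + K/Y)
X(a, L) = -1/38 (X(a, L) = (-5/2 - 8/(-4))/19 = (-5/2 - 8*(-1/4))*(1/19) = (-5/2 + 2)*(1/19) = -1/2*1/19 = -1/38)
X(10, z(-1/(-2), 5))/(1078 + 1/(-1478)) = -1/38/(1078 + 1/(-1478)) = -1/38/(1078 - 1/1478) = -1/38/(1593283/1478) = (1478/1593283)*(-1/38) = -739/30272377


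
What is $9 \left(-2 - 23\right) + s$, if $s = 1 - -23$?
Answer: $-201$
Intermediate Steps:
$s = 24$ ($s = 1 + 23 = 24$)
$9 \left(-2 - 23\right) + s = 9 \left(-2 - 23\right) + 24 = 9 \left(-25\right) + 24 = -225 + 24 = -201$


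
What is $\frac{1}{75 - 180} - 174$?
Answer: $- \frac{18271}{105} \approx -174.01$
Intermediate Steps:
$\frac{1}{75 - 180} - 174 = \frac{1}{-105} - 174 = - \frac{1}{105} - 174 = - \frac{18271}{105}$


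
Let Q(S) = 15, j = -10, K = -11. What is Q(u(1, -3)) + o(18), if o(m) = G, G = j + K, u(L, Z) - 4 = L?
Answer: -6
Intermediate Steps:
u(L, Z) = 4 + L
G = -21 (G = -10 - 11 = -21)
o(m) = -21
Q(u(1, -3)) + o(18) = 15 - 21 = -6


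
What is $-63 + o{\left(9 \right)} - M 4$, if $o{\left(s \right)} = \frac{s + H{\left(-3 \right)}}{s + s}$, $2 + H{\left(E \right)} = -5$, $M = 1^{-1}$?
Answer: $- \frac{571}{9} \approx -63.444$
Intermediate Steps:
$M = 1$
$H{\left(E \right)} = -7$ ($H{\left(E \right)} = -2 - 5 = -7$)
$o{\left(s \right)} = \frac{-7 + s}{2 s}$ ($o{\left(s \right)} = \frac{s - 7}{s + s} = \frac{-7 + s}{2 s}$)
$-63 + o{\left(9 \right)} - M 4 = -63 + \frac{-7 + 9}{2 \cdot 9} \left(-1\right) 1 \cdot 4 = -63 + \frac{1}{2} \cdot \frac{1}{9} \cdot 2 \left(\left(-1\right) 4\right) = -63 + \frac{1}{9} \left(-4\right) = -63 - \frac{4}{9} = - \frac{571}{9}$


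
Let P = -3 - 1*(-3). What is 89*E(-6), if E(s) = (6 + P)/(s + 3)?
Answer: -178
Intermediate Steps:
P = 0 (P = -3 + 3 = 0)
E(s) = 6/(3 + s) (E(s) = (6 + 0)/(s + 3) = 6/(3 + s))
89*E(-6) = 89*(6/(3 - 6)) = 89*(6/(-3)) = 89*(6*(-⅓)) = 89*(-2) = -178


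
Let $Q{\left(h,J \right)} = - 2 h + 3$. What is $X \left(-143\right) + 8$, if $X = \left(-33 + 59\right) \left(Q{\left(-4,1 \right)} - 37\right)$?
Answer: $96676$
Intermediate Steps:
$Q{\left(h,J \right)} = 3 - 2 h$
$X = -676$ ($X = \left(-33 + 59\right) \left(\left(3 - -8\right) - 37\right) = 26 \left(\left(3 + 8\right) - 37\right) = 26 \left(11 - 37\right) = 26 \left(-26\right) = -676$)
$X \left(-143\right) + 8 = \left(-676\right) \left(-143\right) + 8 = 96668 + 8 = 96676$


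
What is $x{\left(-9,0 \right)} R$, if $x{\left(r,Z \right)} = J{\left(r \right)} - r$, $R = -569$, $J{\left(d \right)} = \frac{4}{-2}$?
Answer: $-3983$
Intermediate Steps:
$J{\left(d \right)} = -2$ ($J{\left(d \right)} = 4 \left(- \frac{1}{2}\right) = -2$)
$x{\left(r,Z \right)} = -2 - r$
$x{\left(-9,0 \right)} R = \left(-2 - -9\right) \left(-569\right) = \left(-2 + 9\right) \left(-569\right) = 7 \left(-569\right) = -3983$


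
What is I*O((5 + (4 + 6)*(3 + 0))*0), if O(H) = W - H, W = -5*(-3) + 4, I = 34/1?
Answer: 646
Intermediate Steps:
I = 34 (I = 34*1 = 34)
W = 19 (W = 15 + 4 = 19)
O(H) = 19 - H
I*O((5 + (4 + 6)*(3 + 0))*0) = 34*(19 - (5 + (4 + 6)*(3 + 0))*0) = 34*(19 - (5 + 10*3)*0) = 34*(19 - (5 + 30)*0) = 34*(19 - 35*0) = 34*(19 - 1*0) = 34*(19 + 0) = 34*19 = 646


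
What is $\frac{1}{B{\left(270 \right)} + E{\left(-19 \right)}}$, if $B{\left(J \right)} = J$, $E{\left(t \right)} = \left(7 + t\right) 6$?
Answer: $\frac{1}{198} \approx 0.0050505$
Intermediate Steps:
$E{\left(t \right)} = 42 + 6 t$
$\frac{1}{B{\left(270 \right)} + E{\left(-19 \right)}} = \frac{1}{270 + \left(42 + 6 \left(-19\right)\right)} = \frac{1}{270 + \left(42 - 114\right)} = \frac{1}{270 - 72} = \frac{1}{198}$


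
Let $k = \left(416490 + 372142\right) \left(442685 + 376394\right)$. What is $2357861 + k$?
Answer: $645954267789$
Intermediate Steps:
$k = 645951909928$ ($k = 788632 \cdot 819079 = 645951909928$)
$2357861 + k = 2357861 + 645951909928 = 645954267789$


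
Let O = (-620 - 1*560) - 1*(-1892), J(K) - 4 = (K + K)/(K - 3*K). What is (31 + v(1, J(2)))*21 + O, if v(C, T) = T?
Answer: 1426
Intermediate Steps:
J(K) = 3 (J(K) = 4 + (K + K)/(K - 3*K) = 4 + (2*K)/((-2*K)) = 4 + (2*K)*(-1/(2*K)) = 4 - 1 = 3)
O = 712 (O = (-620 - 560) + 1892 = -1180 + 1892 = 712)
(31 + v(1, J(2)))*21 + O = (31 + 3)*21 + 712 = 34*21 + 712 = 714 + 712 = 1426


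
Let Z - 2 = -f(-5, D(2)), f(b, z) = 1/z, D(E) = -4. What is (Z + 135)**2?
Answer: 301401/16 ≈ 18838.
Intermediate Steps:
Z = 9/4 (Z = 2 - 1/(-4) = 2 - 1*(-1/4) = 2 + 1/4 = 9/4 ≈ 2.2500)
(Z + 135)**2 = (9/4 + 135)**2 = (549/4)**2 = 301401/16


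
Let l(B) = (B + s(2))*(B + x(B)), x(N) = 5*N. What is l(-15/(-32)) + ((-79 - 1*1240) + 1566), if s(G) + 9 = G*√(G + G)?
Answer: 119939/512 ≈ 234.26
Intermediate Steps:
s(G) = -9 + √2*G^(3/2) (s(G) = -9 + G*√(G + G) = -9 + G*√(2*G) = -9 + G*(√2*√G) = -9 + √2*G^(3/2))
l(B) = 6*B*(-5 + B) (l(B) = (B + (-9 + √2*2^(3/2)))*(B + 5*B) = (B + (-9 + √2*(2*√2)))*(6*B) = (B + (-9 + 4))*(6*B) = (B - 5)*(6*B) = (-5 + B)*(6*B) = 6*B*(-5 + B))
l(-15/(-32)) + ((-79 - 1*1240) + 1566) = 6*(-15/(-32))*(-5 - 15/(-32)) + ((-79 - 1*1240) + 1566) = 6*(-15*(-1/32))*(-5 - 15*(-1/32)) + ((-79 - 1240) + 1566) = 6*(15/32)*(-5 + 15/32) + (-1319 + 1566) = 6*(15/32)*(-145/32) + 247 = -6525/512 + 247 = 119939/512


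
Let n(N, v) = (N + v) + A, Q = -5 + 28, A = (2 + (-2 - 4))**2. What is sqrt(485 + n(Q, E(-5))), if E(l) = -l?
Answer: 23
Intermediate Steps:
A = 16 (A = (2 - 6)**2 = (-4)**2 = 16)
Q = 23
n(N, v) = 16 + N + v (n(N, v) = (N + v) + 16 = 16 + N + v)
sqrt(485 + n(Q, E(-5))) = sqrt(485 + (16 + 23 - 1*(-5))) = sqrt(485 + (16 + 23 + 5)) = sqrt(485 + 44) = sqrt(529) = 23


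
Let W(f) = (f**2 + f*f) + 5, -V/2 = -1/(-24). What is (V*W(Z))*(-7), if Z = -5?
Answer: 385/12 ≈ 32.083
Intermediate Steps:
V = -1/12 (V = -(-2)/(-24) = -(-2)*(-1)/24 = -2*1/24 = -1/12 ≈ -0.083333)
W(f) = 5 + 2*f**2 (W(f) = (f**2 + f**2) + 5 = 2*f**2 + 5 = 5 + 2*f**2)
(V*W(Z))*(-7) = -(5 + 2*(-5)**2)/12*(-7) = -(5 + 2*25)/12*(-7) = -(5 + 50)/12*(-7) = -1/12*55*(-7) = -55/12*(-7) = 385/12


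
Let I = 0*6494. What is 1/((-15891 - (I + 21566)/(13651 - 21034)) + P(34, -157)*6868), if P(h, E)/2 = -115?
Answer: -7383/817290468436 ≈ -9.0335e-9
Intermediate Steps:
I = 0
P(h, E) = -230 (P(h, E) = 2*(-115) = -230)
1/((-15891 - (I + 21566)/(13651 - 21034)) + P(34, -157)*6868) = 1/((-15891 - (0 + 21566)/(13651 - 21034)) - 230*6868) = (1/6868)/((-15891 - 21566/(-7383)) - 230) = (1/6868)/((-15891 - 21566*(-1)/7383) - 230) = (1/6868)/((-15891 - 1*(-21566/7383)) - 230) = (1/6868)/((-15891 + 21566/7383) - 230) = (1/6868)/(-117301687/7383 - 230) = (1/6868)/(-118999777/7383) = -7383/118999777*1/6868 = -7383/817290468436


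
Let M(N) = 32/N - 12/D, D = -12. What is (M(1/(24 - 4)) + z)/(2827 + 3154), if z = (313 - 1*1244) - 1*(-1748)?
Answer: 1458/5981 ≈ 0.24377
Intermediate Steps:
M(N) = 1 + 32/N (M(N) = 32/N - 12/(-12) = 32/N - 12*(-1/12) = 32/N + 1 = 1 + 32/N)
z = 817 (z = (313 - 1244) + 1748 = -931 + 1748 = 817)
(M(1/(24 - 4)) + z)/(2827 + 3154) = ((32 + 1/(24 - 4))/(1/(24 - 4)) + 817)/(2827 + 3154) = ((32 + 1/20)/(1/20) + 817)/5981 = ((32 + 1/20)/(1/20) + 817)*(1/5981) = (20*(641/20) + 817)*(1/5981) = (641 + 817)*(1/5981) = 1458*(1/5981) = 1458/5981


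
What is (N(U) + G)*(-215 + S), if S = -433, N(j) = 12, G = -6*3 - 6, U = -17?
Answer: 7776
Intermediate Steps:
G = -24 (G = -18 - 6 = -24)
(N(U) + G)*(-215 + S) = (12 - 24)*(-215 - 433) = -12*(-648) = 7776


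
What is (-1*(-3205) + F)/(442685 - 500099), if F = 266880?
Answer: -270085/57414 ≈ -4.7042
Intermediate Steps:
(-1*(-3205) + F)/(442685 - 500099) = (-1*(-3205) + 266880)/(442685 - 500099) = (3205 + 266880)/(-57414) = 270085*(-1/57414) = -270085/57414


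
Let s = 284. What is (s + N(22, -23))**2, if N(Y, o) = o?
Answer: 68121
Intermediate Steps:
(s + N(22, -23))**2 = (284 - 23)**2 = 261**2 = 68121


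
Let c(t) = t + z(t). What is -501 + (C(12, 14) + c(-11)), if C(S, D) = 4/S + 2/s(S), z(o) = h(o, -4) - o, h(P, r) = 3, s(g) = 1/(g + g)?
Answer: -1349/3 ≈ -449.67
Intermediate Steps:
s(g) = 1/(2*g)
z(o) = 3 - o
C(S, D) = 4*S + 4/S (C(S, D) = 4/S + 2/((1/(2*S))) = 4/S + 2*(2*S) = 4/S + 4*S = 4*S + 4/S)
c(t) = 3 (c(t) = t + (3 - t) = 3)
-501 + (C(12, 14) + c(-11)) = -501 + ((4*12 + 4/12) + 3) = -501 + ((48 + 4*(1/12)) + 3) = -501 + ((48 + ⅓) + 3) = -501 + (145/3 + 3) = -501 + 154/3 = -1349/3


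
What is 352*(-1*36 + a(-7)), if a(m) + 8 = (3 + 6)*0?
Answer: -15488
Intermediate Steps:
a(m) = -8 (a(m) = -8 + (3 + 6)*0 = -8 + 9*0 = -8 + 0 = -8)
352*(-1*36 + a(-7)) = 352*(-1*36 - 8) = 352*(-36 - 8) = 352*(-44) = -15488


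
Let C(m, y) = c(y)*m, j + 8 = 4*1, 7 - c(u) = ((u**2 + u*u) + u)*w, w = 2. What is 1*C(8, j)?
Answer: -392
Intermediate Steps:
c(u) = 7 - 4*u**2 - 2*u (c(u) = 7 - ((u**2 + u*u) + u)*2 = 7 - ((u**2 + u**2) + u)*2 = 7 - (2*u**2 + u)*2 = 7 - (u + 2*u**2)*2 = 7 - (2*u + 4*u**2) = 7 + (-4*u**2 - 2*u) = 7 - 4*u**2 - 2*u)
j = -4 (j = -8 + 4*1 = -8 + 4 = -4)
C(m, y) = m*(7 - 4*y**2 - 2*y) (C(m, y) = (7 - 4*y**2 - 2*y)*m = m*(7 - 4*y**2 - 2*y))
1*C(8, j) = 1*(8*(7 - 4*(-4)**2 - 2*(-4))) = 1*(8*(7 - 4*16 + 8)) = 1*(8*(7 - 64 + 8)) = 1*(8*(-49)) = 1*(-392) = -392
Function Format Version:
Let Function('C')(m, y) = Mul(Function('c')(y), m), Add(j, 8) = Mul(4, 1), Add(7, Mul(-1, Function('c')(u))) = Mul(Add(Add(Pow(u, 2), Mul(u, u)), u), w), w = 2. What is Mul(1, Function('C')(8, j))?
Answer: -392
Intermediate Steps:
Function('c')(u) = Add(7, Mul(-4, Pow(u, 2)), Mul(-2, u)) (Function('c')(u) = Add(7, Mul(-1, Mul(Add(Add(Pow(u, 2), Mul(u, u)), u), 2))) = Add(7, Mul(-1, Mul(Add(Add(Pow(u, 2), Pow(u, 2)), u), 2))) = Add(7, Mul(-1, Mul(Add(Mul(2, Pow(u, 2)), u), 2))) = Add(7, Mul(-1, Mul(Add(u, Mul(2, Pow(u, 2))), 2))) = Add(7, Mul(-1, Add(Mul(2, u), Mul(4, Pow(u, 2))))) = Add(7, Add(Mul(-4, Pow(u, 2)), Mul(-2, u))) = Add(7, Mul(-4, Pow(u, 2)), Mul(-2, u)))
j = -4 (j = Add(-8, Mul(4, 1)) = Add(-8, 4) = -4)
Function('C')(m, y) = Mul(m, Add(7, Mul(-4, Pow(y, 2)), Mul(-2, y))) (Function('C')(m, y) = Mul(Add(7, Mul(-4, Pow(y, 2)), Mul(-2, y)), m) = Mul(m, Add(7, Mul(-4, Pow(y, 2)), Mul(-2, y))))
Mul(1, Function('C')(8, j)) = Mul(1, Mul(8, Add(7, Mul(-4, Pow(-4, 2)), Mul(-2, -4)))) = Mul(1, Mul(8, Add(7, Mul(-4, 16), 8))) = Mul(1, Mul(8, Add(7, -64, 8))) = Mul(1, Mul(8, -49)) = Mul(1, -392) = -392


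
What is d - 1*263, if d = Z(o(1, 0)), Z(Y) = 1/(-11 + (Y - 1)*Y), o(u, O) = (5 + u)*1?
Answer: -4996/19 ≈ -262.95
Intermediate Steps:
o(u, O) = 5 + u
Z(Y) = 1/(-11 + Y*(-1 + Y)) (Z(Y) = 1/(-11 + (-1 + Y)*Y) = 1/(-11 + Y*(-1 + Y)))
d = 1/19 (d = 1/(-11 + (5 + 1)² - (5 + 1)) = 1/(-11 + 6² - 1*6) = 1/(-11 + 36 - 6) = 1/19 ≈ 0.052632)
d - 1*263 = 1/19 - 1*263 = 1/19 - 263 = -4996/19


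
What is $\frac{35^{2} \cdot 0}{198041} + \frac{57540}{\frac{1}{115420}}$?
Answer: $6641266800$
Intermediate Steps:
$\frac{35^{2} \cdot 0}{198041} + \frac{57540}{\frac{1}{115420}} = 1225 \cdot 0 \cdot \frac{1}{198041} + 57540 \frac{1}{\frac{1}{115420}} = 0 \cdot \frac{1}{198041} + 57540 \cdot 115420 = 0 + 6641266800 = 6641266800$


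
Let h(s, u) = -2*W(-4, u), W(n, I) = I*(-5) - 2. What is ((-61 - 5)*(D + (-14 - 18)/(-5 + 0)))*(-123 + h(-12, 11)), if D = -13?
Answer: -19602/5 ≈ -3920.4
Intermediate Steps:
W(n, I) = -2 - 5*I (W(n, I) = -5*I - 2 = -2 - 5*I)
h(s, u) = 4 + 10*u (h(s, u) = -2*(-2 - 5*u) = 4 + 10*u)
((-61 - 5)*(D + (-14 - 18)/(-5 + 0)))*(-123 + h(-12, 11)) = ((-61 - 5)*(-13 + (-14 - 18)/(-5 + 0)))*(-123 + (4 + 10*11)) = (-66*(-13 - 32/(-5)))*(-123 + (4 + 110)) = (-66*(-13 - 32*(-⅕)))*(-123 + 114) = -66*(-13 + 32/5)*(-9) = -66*(-33/5)*(-9) = (2178/5)*(-9) = -19602/5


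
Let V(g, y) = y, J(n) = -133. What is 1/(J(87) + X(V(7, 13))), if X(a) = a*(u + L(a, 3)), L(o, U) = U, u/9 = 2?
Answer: 1/140 ≈ 0.0071429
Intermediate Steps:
u = 18 (u = 9*2 = 18)
X(a) = 21*a (X(a) = a*(18 + 3) = a*21 = 21*a)
1/(J(87) + X(V(7, 13))) = 1/(-133 + 21*13) = 1/(-133 + 273) = 1/140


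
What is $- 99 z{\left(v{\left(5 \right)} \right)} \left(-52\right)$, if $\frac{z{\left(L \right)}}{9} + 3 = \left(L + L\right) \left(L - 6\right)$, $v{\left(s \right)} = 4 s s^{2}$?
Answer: $22887869004$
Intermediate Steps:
$v{\left(s \right)} = 4 s^{3}$
$z{\left(L \right)} = -27 + 18 L \left(-6 + L\right)$ ($z{\left(L \right)} = -27 + 9 \left(L + L\right) \left(L - 6\right) = -27 + 9 \cdot 2 L \left(-6 + L\right) = -27 + 18 L \left(-6 + L\right)$)
$- 99 z{\left(v{\left(5 \right)} \right)} \left(-52\right) = - 99 \left(-27 - 108 \cdot 4 \cdot 5^{3} + 18 \left(4 \cdot 5^{3}\right)^{2}\right) \left(-52\right) = - 99 \left(-27 - 108 \cdot 4 \cdot 125 + 18 \left(4 \cdot 125\right)^{2}\right) \left(-52\right) = - 99 \left(-27 - 54000 + 18 \cdot 500^{2}\right) \left(-52\right) = - 99 \left(-27 - 54000 + 18 \cdot 250000\right) \left(-52\right) = - 99 \left(-27 - 54000 + 4500000\right) \left(-52\right) = \left(-99\right) 4445973 \left(-52\right) = \left(-440151327\right) \left(-52\right) = 22887869004$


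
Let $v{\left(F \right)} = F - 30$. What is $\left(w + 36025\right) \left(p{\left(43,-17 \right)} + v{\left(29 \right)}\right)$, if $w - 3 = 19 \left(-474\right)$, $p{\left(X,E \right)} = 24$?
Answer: $621506$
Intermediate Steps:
$w = -9003$ ($w = 3 + 19 \left(-474\right) = 3 - 9006 = -9003$)
$v{\left(F \right)} = -30 + F$ ($v{\left(F \right)} = F - 30 = -30 + F$)
$\left(w + 36025\right) \left(p{\left(43,-17 \right)} + v{\left(29 \right)}\right) = \left(-9003 + 36025\right) \left(24 + \left(-30 + 29\right)\right) = 27022 \left(24 - 1\right) = 27022 \cdot 23 = 621506$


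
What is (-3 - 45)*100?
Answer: -4800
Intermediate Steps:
(-3 - 45)*100 = -48*100 = -4800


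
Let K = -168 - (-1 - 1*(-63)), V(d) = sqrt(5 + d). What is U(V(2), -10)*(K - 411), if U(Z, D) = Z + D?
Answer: 6410 - 641*sqrt(7) ≈ 4714.1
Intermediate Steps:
K = -230 (K = -168 - (-1 + 63) = -168 - 1*62 = -168 - 62 = -230)
U(Z, D) = D + Z
U(V(2), -10)*(K - 411) = (-10 + sqrt(5 + 2))*(-230 - 411) = (-10 + sqrt(7))*(-641) = 6410 - 641*sqrt(7)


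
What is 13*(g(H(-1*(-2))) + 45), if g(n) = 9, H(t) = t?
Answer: 702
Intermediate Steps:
13*(g(H(-1*(-2))) + 45) = 13*(9 + 45) = 13*54 = 702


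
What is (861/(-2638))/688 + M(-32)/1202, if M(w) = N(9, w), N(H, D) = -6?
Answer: -5962293/1090781344 ≈ -0.0054661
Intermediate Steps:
M(w) = -6
(861/(-2638))/688 + M(-32)/1202 = (861/(-2638))/688 - 6/1202 = (861*(-1/2638))*(1/688) - 6*1/1202 = -861/2638*1/688 - 3/601 = -861/1814944 - 3/601 = -5962293/1090781344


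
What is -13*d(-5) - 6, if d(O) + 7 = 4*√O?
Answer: 85 - 52*I*√5 ≈ 85.0 - 116.28*I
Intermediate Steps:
d(O) = -7 + 4*√O
-13*d(-5) - 6 = -13*(-7 + 4*√(-5)) - 6 = -13*(-7 + 4*(I*√5)) - 6 = -13*(-7 + 4*I*√5) - 6 = (91 - 52*I*√5) - 6 = 85 - 52*I*√5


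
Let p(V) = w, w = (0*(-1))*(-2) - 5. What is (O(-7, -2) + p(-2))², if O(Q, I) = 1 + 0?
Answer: 16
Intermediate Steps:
O(Q, I) = 1
w = -5 (w = 0*(-2) - 5 = 0 - 5 = -5)
p(V) = -5
(O(-7, -2) + p(-2))² = (1 - 5)² = (-4)² = 16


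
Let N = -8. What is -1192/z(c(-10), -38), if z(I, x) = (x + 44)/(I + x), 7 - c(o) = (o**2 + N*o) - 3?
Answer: 123968/3 ≈ 41323.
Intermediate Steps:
c(o) = 10 - o**2 + 8*o (c(o) = 7 - ((o**2 - 8*o) - 3) = 7 - (-3 + o**2 - 8*o) = 7 + (3 - o**2 + 8*o) = 10 - o**2 + 8*o)
z(I, x) = (44 + x)/(I + x)
-1192/z(c(-10), -38) = -1192*((10 - 1*(-10)**2 + 8*(-10)) - 38)/(44 - 38) = -1192/(6/((10 - 1*100 - 80) - 38)) = -1192/(6/((10 - 100 - 80) - 38)) = -1192/(6/(-170 - 38)) = -1192/(6/(-208)) = -1192/((-1/208*6)) = -1192/(-3/104) = -1192*(-104/3) = 123968/3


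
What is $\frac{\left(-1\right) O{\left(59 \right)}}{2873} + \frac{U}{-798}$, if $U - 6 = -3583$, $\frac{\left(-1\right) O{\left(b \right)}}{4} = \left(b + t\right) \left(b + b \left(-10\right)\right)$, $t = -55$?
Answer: $\frac{499559}{327522} \approx 1.5253$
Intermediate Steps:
$O{\left(b \right)} = 36 b \left(-55 + b\right)$ ($O{\left(b \right)} = - 4 \left(b - 55\right) \left(b + b \left(-10\right)\right) = - 4 \left(-55 + b\right) \left(b - 10 b\right) = - 4 \left(-55 + b\right) \left(- 9 b\right) = - 4 \left(- 9 b \left(-55 + b\right)\right) = 36 b \left(-55 + b\right)$)
$U = -3577$ ($U = 6 - 3583 = -3577$)
$\frac{\left(-1\right) O{\left(59 \right)}}{2873} + \frac{U}{-798} = \frac{\left(-1\right) 36 \cdot 59 \left(-55 + 59\right)}{2873} - \frac{3577}{-798} = - 36 \cdot 59 \cdot 4 \cdot \frac{1}{2873} - - \frac{511}{114} = \left(-1\right) 8496 \cdot \frac{1}{2873} + \frac{511}{114} = \left(-8496\right) \frac{1}{2873} + \frac{511}{114} = - \frac{8496}{2873} + \frac{511}{114} = \frac{499559}{327522}$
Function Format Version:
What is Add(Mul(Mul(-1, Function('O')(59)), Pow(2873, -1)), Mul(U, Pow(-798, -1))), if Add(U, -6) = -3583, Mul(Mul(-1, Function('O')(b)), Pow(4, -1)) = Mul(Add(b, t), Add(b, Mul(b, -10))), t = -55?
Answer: Rational(499559, 327522) ≈ 1.5253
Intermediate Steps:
Function('O')(b) = Mul(36, b, Add(-55, b)) (Function('O')(b) = Mul(-4, Mul(Add(b, -55), Add(b, Mul(b, -10)))) = Mul(-4, Mul(Add(-55, b), Add(b, Mul(-10, b)))) = Mul(-4, Mul(Add(-55, b), Mul(-9, b))) = Mul(-4, Mul(-9, b, Add(-55, b))) = Mul(36, b, Add(-55, b)))
U = -3577 (U = Add(6, -3583) = -3577)
Add(Mul(Mul(-1, Function('O')(59)), Pow(2873, -1)), Mul(U, Pow(-798, -1))) = Add(Mul(Mul(-1, Mul(36, 59, Add(-55, 59))), Pow(2873, -1)), Mul(-3577, Pow(-798, -1))) = Add(Mul(Mul(-1, Mul(36, 59, 4)), Rational(1, 2873)), Mul(-3577, Rational(-1, 798))) = Add(Mul(Mul(-1, 8496), Rational(1, 2873)), Rational(511, 114)) = Add(Mul(-8496, Rational(1, 2873)), Rational(511, 114)) = Add(Rational(-8496, 2873), Rational(511, 114)) = Rational(499559, 327522)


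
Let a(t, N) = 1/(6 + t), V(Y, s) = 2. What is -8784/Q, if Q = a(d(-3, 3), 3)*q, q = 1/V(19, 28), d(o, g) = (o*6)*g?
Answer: 843264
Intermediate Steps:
d(o, g) = 6*g*o (d(o, g) = (6*o)*g = 6*g*o)
q = 1/2 ≈ 0.50000
Q = -1/96 (Q = (1/2)/(6 + 6*3*(-3)) = (1/2)/(6 - 54) = (1/2)/(-48) = -1/48*1/2 = -1/96 ≈ -0.010417)
-8784/Q = -8784/(-1/96) = -8784*(-96) = 843264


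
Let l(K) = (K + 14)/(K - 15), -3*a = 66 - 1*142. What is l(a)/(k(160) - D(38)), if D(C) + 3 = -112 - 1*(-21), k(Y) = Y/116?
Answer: 1711/42873 ≈ 0.039909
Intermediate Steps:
k(Y) = Y/116 (k(Y) = Y*(1/116) = Y/116)
a = 76/3 (a = -(66 - 1*142)/3 = -(66 - 142)/3 = -⅓*(-76) = 76/3 ≈ 25.333)
D(C) = -94 (D(C) = -3 + (-112 - 1*(-21)) = -3 + (-112 + 21) = -3 - 91 = -94)
l(K) = (14 + K)/(-15 + K)
l(a)/(k(160) - D(38)) = ((14 + 76/3)/(-15 + 76/3))/((1/116)*160 - 1*(-94)) = ((118/3)/(31/3))/(40/29 + 94) = ((3/31)*(118/3))/(2766/29) = (118/31)*(29/2766) = 1711/42873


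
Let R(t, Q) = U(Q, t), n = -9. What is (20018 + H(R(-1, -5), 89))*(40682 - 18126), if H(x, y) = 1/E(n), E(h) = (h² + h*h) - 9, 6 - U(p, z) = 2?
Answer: 69083501780/153 ≈ 4.5153e+8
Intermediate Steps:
U(p, z) = 4 (U(p, z) = 6 - 1*2 = 6 - 2 = 4)
E(h) = -9 + 2*h² (E(h) = (h² + h²) - 9 = 2*h² - 9 = -9 + 2*h²)
R(t, Q) = 4
H(x, y) = 1/153 (H(x, y) = 1/(-9 + 2*(-9)²) = 1/(-9 + 2*81) = 1/(-9 + 162) = 1/153)
(20018 + H(R(-1, -5), 89))*(40682 - 18126) = (20018 + 1/153)*(40682 - 18126) = (3062755/153)*22556 = 69083501780/153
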